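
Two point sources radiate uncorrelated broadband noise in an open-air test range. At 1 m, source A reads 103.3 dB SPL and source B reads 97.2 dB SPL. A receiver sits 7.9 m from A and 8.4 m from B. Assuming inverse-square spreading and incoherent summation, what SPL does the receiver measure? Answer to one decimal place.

86.2 dB SPL

At the listener: L_A = 103.3 − 20·log₁₀(7.9) = 85.35 dB; L_B = 97.2 − 20·log₁₀(8.4) = 78.71 dB.
Combined: 10·log₁₀(10^(85.35/10)+10^(78.71/10)) = 86.2 dB SPL.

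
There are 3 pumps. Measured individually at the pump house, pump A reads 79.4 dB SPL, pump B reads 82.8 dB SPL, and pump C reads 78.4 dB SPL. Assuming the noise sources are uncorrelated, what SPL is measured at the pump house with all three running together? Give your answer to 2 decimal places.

85.40 dB SPL

Add the sources as powers (linear), then convert back to dB:
L_total = 10·log₁₀(10^(79.4/10) + 10^(82.8/10) + 10^(78.4/10)) = 10·log₁₀(346800000) = 85.40 dB SPL.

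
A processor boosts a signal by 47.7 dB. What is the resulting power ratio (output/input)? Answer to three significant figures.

Power ratio = 10^(dB/10).
10^(47.7/10) = 10^(4.770) = 58900.

58900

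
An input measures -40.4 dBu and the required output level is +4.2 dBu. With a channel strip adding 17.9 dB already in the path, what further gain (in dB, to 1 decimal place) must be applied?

The required make-up gain is the shortfall in the dB sum.
G = +4.2 − (-40.4) − 17.9 = 26.7 dB.

26.7 dB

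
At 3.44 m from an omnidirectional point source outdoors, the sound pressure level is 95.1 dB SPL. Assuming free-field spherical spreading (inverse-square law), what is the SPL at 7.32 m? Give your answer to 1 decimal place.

88.5 dB SPL

Free-field point source: level drops by 20·log₁₀ of the distance ratio.
ΔL = −20·log₁₀(7.32/3.44) = -6.56 dB, so L₂ = 95.1 + (-6.56) = 88.5 dB SPL.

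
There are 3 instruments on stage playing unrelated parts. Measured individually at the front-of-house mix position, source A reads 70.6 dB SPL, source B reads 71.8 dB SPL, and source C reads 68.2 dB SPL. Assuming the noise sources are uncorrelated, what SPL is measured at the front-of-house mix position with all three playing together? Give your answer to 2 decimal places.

75.21 dB SPL

Add the sources as powers (linear), then convert back to dB:
L_total = 10·log₁₀(10^(70.6/10) + 10^(71.8/10) + 10^(68.2/10)) = 10·log₁₀(33220000) = 75.21 dB SPL.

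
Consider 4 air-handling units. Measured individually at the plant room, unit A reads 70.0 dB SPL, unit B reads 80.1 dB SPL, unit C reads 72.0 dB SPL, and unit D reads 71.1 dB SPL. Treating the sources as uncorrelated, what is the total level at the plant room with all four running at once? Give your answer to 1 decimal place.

81.5 dB SPL

Incoherent sources sum as intensities:
L_total = 10·log₁₀(10^(70.0/10) + 10^(80.1/10) + 10^(72.0/10) + 10^(71.1/10)) = 10·log₁₀(141100000) = 81.5 dB SPL.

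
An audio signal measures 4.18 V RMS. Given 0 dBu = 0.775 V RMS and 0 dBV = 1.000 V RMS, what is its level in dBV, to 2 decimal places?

+12.42 dBV

dBV = 20·log₁₀(V / 1.000 V).
20·log₁₀(4.18/1.000) = +12.42 dBV.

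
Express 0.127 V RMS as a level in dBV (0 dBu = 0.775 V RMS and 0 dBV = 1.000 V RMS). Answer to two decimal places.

dBV = 20·log₁₀(V / 1.000 V).
20·log₁₀(0.127/1.000) = -17.92 dBV.

-17.92 dBV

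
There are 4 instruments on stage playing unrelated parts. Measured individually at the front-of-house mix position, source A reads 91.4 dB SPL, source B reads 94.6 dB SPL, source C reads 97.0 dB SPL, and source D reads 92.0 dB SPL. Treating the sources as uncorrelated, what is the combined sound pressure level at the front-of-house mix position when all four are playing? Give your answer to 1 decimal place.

100.4 dB SPL

Add the sources as powers (linear), then convert back to dB:
L_total = 10·log₁₀(10^(91.4/10) + 10^(94.6/10) + 10^(97.0/10) + 10^(92.0/10)) = 10·log₁₀(10861000000) = 100.4 dB SPL.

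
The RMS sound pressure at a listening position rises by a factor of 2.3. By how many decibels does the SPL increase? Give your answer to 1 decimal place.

Sound pressure is an amplitude quantity: ΔL = 20·log₁₀(p₂/p₁).
20·log₁₀(2.3) = 7.2 dB.

7.2 dB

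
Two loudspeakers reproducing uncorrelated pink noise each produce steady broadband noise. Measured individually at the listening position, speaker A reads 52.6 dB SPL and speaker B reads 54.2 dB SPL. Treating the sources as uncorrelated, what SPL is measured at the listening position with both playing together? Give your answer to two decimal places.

56.48 dB SPL

Add the sources as powers (linear), then convert back to dB:
L_total = 10·log₁₀(10^(52.6/10) + 10^(54.2/10)) = 10·log₁₀(445000) = 56.48 dB SPL.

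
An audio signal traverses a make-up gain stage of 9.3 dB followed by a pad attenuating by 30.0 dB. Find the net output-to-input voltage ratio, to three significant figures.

0.0923

Net gain = 9.3 + (−30.0) = -20.7 dB.
Voltage ratio = 10^(-20.7/20) = 0.0923.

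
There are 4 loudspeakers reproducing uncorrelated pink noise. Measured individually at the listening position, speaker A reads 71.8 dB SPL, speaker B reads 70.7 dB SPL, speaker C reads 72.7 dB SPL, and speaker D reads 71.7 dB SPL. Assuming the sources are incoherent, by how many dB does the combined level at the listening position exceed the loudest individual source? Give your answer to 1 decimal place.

5.1 dB

Incoherent sources sum as intensities:
L_total = 10·log₁₀(10^(71.8/10) + 10^(70.7/10) + 10^(72.7/10) + 10^(71.7/10)) = 77.80 dB SPL.
Excess over the loudest (72.7 dB): 77.80 − 72.7 = 5.1 dB.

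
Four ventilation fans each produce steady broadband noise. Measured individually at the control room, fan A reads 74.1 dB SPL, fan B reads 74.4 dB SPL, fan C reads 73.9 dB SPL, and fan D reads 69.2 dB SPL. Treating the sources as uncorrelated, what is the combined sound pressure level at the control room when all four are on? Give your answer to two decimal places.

79.35 dB SPL

Uncorrelated sources add in intensity (power), not in dB.
L_total = 10·log₁₀(10^(74.1/10) + 10^(74.4/10) + 10^(73.9/10) + 10^(69.2/10)) = 10·log₁₀(86110000) = 79.35 dB SPL.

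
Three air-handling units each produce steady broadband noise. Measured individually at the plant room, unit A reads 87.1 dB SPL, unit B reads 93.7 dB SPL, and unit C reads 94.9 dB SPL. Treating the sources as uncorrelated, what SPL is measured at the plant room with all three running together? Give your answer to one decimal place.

Uncorrelated sources add in intensity (power), not in dB.
L_total = 10·log₁₀(10^(87.1/10) + 10^(93.7/10) + 10^(94.9/10)) = 10·log₁₀(5947000000) = 97.7 dB SPL.

97.7 dB SPL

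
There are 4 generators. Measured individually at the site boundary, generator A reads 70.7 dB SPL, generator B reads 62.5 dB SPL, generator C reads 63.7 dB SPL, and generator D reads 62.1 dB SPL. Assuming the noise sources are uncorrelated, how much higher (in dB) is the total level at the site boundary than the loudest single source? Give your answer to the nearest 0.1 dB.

Add the sources as powers (linear), then convert back to dB:
L_total = 10·log₁₀(10^(70.7/10) + 10^(62.5/10) + 10^(63.7/10) + 10^(62.1/10)) = 72.43 dB SPL.
Excess over the loudest (70.7 dB): 72.43 − 70.7 = 1.7 dB.

1.7 dB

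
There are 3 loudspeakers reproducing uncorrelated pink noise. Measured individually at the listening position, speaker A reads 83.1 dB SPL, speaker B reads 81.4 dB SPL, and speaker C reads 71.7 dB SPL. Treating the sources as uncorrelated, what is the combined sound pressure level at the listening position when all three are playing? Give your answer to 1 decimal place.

Uncorrelated sources add in intensity (power), not in dB.
L_total = 10·log₁₀(10^(83.1/10) + 10^(81.4/10) + 10^(71.7/10)) = 10·log₁₀(357000000) = 85.5 dB SPL.

85.5 dB SPL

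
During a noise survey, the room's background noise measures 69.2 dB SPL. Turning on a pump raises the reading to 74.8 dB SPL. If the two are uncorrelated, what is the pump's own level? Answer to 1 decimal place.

73.4 dB SPL

Remove the background by subtracting linear intensities:
L_src = 10·log₁₀(10^(74.8/10) − 10^(69.2/10)) = 10·log₁₀(21880000) = 73.4 dB SPL.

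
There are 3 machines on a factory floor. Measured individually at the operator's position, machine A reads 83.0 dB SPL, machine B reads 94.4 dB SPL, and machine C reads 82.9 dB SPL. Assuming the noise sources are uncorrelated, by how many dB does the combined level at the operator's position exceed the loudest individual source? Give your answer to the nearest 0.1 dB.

Incoherent sources sum as intensities:
L_total = 10·log₁₀(10^(83.0/10) + 10^(94.4/10) + 10^(82.9/10)) = 94.98 dB SPL.
Excess over the loudest (94.4 dB): 94.98 − 94.4 = 0.6 dB.

0.6 dB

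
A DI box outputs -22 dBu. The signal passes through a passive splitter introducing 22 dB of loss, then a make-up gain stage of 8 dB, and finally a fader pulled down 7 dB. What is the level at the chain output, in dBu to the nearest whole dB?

In dB, series stages simply add:
-22 − 22 + 8 − 7 = -43 dBu.

-43 dBu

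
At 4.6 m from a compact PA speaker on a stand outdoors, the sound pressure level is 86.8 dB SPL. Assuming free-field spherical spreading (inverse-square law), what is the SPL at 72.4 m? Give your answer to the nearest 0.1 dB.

62.9 dB SPL

Free-field point source: level drops by 20·log₁₀ of the distance ratio.
ΔL = −20·log₁₀(72.4/4.6) = -23.94 dB, so L₂ = 86.8 + (-23.94) = 62.9 dB SPL.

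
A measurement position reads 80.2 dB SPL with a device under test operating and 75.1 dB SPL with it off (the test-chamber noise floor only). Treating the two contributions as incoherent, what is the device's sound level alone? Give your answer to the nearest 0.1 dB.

78.6 dB SPL

Subtract intensities: L_src = 10·log₁₀(10^(L_total/10) − 10^(L_bg/10)).
L_src = 10·log₁₀(10^(80.2/10) − 10^(75.1/10)) = 10·log₁₀(72350000) = 78.6 dB SPL.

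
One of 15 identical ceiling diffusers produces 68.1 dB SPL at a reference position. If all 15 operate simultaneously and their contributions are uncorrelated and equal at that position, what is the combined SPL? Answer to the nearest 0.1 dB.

79.9 dB SPL

15 equal incoherent sources raise the level by 10·log₁₀(15) = 11.76 dB.
L_total = 68.1 + 11.76 = 79.9 dB SPL.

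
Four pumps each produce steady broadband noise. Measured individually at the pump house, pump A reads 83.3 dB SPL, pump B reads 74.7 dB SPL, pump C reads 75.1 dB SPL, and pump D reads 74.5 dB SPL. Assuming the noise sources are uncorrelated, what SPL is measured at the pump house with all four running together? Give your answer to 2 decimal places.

84.83 dB SPL

Uncorrelated sources add in intensity (power), not in dB.
L_total = 10·log₁₀(10^(83.3/10) + 10^(74.7/10) + 10^(75.1/10) + 10^(74.5/10)) = 10·log₁₀(303900000) = 84.83 dB SPL.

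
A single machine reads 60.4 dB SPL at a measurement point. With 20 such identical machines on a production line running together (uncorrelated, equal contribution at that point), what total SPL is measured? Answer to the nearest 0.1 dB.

73.4 dB SPL

20 equal incoherent sources raise the level by 10·log₁₀(20) = 13.01 dB.
L_total = 60.4 + 13.01 = 73.4 dB SPL.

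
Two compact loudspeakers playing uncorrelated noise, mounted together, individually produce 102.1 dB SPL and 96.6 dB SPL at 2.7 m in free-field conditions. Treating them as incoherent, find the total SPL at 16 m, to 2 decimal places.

Combined at 2.7 m: 10·log₁₀(10^(102.1/10)+10^(96.6/10)) = 103.178 dB SPL.
Then apply −20·log₁₀(16/2.7) = -15.455 dB → 87.72 dB SPL.

87.72 dB SPL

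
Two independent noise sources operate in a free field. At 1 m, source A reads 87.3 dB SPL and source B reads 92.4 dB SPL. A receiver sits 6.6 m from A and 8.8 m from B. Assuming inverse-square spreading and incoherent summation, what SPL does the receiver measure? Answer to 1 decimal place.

75.4 dB SPL

At the listener: L_A = 87.3 − 20·log₁₀(6.6) = 70.91 dB; L_B = 92.4 − 20·log₁₀(8.8) = 73.51 dB.
Combined: 10·log₁₀(10^(70.91/10)+10^(73.51/10)) = 75.4 dB SPL.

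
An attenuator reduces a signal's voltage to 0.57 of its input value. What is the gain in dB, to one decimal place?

-4.9 dB

Voltage ratio → dB uses the 20·log₁₀ form:
20·log₁₀(0.57) = -4.9 dB.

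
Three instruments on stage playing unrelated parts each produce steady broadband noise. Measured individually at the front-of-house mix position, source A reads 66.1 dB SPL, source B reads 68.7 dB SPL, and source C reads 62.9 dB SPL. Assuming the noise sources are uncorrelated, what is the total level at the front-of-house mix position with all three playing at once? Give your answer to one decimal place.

Add the sources as powers (linear), then convert back to dB:
L_total = 10·log₁₀(10^(66.1/10) + 10^(68.7/10) + 10^(62.9/10)) = 10·log₁₀(13440000) = 71.3 dB SPL.

71.3 dB SPL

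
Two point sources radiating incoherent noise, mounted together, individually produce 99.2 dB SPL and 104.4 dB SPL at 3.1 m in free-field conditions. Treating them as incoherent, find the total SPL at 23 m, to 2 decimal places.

Combined at 3.1 m: 10·log₁₀(10^(99.2/10)+10^(104.4/10)) = 105.546 dB SPL.
Then apply −20·log₁₀(23/3.1) = -17.407 dB → 88.14 dB SPL.

88.14 dB SPL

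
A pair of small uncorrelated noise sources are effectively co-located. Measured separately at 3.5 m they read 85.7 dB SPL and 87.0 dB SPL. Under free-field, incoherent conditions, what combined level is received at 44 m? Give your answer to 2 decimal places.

67.42 dB SPL

Combined at 3.5 m: 10·log₁₀(10^(85.7/10)+10^(87.0/10)) = 89.409 dB SPL.
Then apply −20·log₁₀(44/3.5) = -21.988 dB → 67.42 dB SPL.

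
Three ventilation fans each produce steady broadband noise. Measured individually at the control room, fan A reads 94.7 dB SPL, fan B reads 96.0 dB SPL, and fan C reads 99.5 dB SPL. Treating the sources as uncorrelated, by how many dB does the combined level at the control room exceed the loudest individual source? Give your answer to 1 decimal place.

2.5 dB

Uncorrelated sources add in intensity (power), not in dB.
L_total = 10·log₁₀(10^(94.7/10) + 10^(96.0/10) + 10^(99.5/10)) = 102.00 dB SPL.
Excess over the loudest (99.5 dB): 102.00 − 99.5 = 2.5 dB.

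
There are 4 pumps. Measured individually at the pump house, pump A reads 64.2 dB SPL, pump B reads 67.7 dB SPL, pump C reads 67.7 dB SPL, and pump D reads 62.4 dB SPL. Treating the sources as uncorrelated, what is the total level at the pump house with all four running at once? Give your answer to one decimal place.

Add the sources as powers (linear), then convert back to dB:
L_total = 10·log₁₀(10^(64.2/10) + 10^(67.7/10) + 10^(67.7/10) + 10^(62.4/10)) = 10·log₁₀(16140000) = 72.1 dB SPL.

72.1 dB SPL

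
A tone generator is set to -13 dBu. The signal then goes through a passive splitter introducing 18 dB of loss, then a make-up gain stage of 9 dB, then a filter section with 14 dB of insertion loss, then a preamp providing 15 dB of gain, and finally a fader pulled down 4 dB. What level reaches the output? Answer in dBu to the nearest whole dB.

-25 dBu

In dB, series stages simply add:
-13 − 18 + 9 − 14 + 15 − 4 = -25 dBu.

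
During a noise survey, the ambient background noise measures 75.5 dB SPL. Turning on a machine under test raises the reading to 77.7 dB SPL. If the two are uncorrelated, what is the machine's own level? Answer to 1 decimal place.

73.7 dB SPL

Subtract intensities: L_src = 10·log₁₀(10^(L_total/10) − 10^(L_bg/10)).
L_src = 10·log₁₀(10^(77.7/10) − 10^(75.5/10)) = 10·log₁₀(23400000) = 73.7 dB SPL.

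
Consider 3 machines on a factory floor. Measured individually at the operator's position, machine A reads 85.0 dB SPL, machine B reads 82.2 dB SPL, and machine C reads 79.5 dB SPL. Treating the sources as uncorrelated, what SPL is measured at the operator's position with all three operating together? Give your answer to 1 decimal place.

Incoherent sources sum as intensities:
L_total = 10·log₁₀(10^(85.0/10) + 10^(82.2/10) + 10^(79.5/10)) = 10·log₁₀(571300000) = 87.6 dB SPL.

87.6 dB SPL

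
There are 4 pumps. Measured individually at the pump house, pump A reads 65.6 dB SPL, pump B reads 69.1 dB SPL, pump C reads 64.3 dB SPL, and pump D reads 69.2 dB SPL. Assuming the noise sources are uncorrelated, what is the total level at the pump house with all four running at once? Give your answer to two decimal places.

73.57 dB SPL

Incoherent sources sum as intensities:
L_total = 10·log₁₀(10^(65.6/10) + 10^(69.1/10) + 10^(64.3/10) + 10^(69.2/10)) = 10·log₁₀(22770000) = 73.57 dB SPL.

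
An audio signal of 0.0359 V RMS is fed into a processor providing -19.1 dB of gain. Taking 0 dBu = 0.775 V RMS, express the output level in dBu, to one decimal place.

-45.8 dBu

Input level: 20·log₁₀(0.0359/0.775) = -26.68 dBu.
Output: -26.68 − 19.1 = -45.8 dBu.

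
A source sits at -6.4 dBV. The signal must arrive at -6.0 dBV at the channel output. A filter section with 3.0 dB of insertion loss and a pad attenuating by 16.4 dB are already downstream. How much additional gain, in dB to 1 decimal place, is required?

The required make-up gain is the shortfall in the dB sum.
G = -6.0 − (-6.4) + 3.0 + 16.4 = 19.8 dB.

19.8 dB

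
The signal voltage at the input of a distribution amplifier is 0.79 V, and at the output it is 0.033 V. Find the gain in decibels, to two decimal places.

-27.58 dB

For a voltage ratio, dB = 20·log₁₀(V₂/V₁).
20·log₁₀(0.033/0.79) = 20·log₁₀(0.04177) = -27.58 dB.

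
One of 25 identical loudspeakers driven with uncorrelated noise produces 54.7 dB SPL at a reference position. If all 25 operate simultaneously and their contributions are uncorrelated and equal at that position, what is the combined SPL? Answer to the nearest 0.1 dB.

68.7 dB SPL

25 equal incoherent sources raise the level by 10·log₁₀(25) = 13.98 dB.
L_total = 54.7 + 13.98 = 68.7 dB SPL.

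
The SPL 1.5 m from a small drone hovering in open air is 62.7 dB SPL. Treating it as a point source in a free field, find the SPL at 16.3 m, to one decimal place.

For a point source in a free field, ΔL = −20·log₁₀(d₂/d₁).
ΔL = −20·log₁₀(16.3/1.5) = -20.72 dB, so L₂ = 62.7 + (-20.72) = 42.0 dB SPL.

42.0 dB SPL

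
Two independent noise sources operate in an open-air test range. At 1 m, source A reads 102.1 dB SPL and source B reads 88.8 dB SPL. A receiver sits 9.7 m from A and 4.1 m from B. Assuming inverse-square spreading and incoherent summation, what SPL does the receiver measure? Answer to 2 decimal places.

83.37 dB SPL

At the listener: L_A = 102.1 − 20·log₁₀(9.7) = 82.365 dB; L_B = 88.8 − 20·log₁₀(4.1) = 76.544 dB.
Combined: 10·log₁₀(10^(82.365/10)+10^(76.544/10)) = 83.37 dB SPL.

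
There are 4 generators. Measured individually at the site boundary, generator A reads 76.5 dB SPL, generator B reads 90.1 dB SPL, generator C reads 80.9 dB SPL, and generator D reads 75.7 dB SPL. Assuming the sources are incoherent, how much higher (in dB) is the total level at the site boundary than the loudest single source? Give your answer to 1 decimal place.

Incoherent sources sum as intensities:
L_total = 10·log₁₀(10^(76.5/10) + 10^(90.1/10) + 10^(80.9/10) + 10^(75.7/10)) = 90.89 dB SPL.
Excess over the loudest (90.1 dB): 90.89 − 90.1 = 0.8 dB.

0.8 dB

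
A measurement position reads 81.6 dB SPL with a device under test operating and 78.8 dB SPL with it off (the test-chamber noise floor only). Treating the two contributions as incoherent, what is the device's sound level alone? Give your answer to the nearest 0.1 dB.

Remove the background by subtracting linear intensities:
L_src = 10·log₁₀(10^(81.6/10) − 10^(78.8/10)) = 10·log₁₀(68690000) = 78.4 dB SPL.

78.4 dB SPL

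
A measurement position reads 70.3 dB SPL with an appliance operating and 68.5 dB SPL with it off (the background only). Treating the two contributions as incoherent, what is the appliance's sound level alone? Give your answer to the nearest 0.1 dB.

Subtract intensities: L_src = 10·log₁₀(10^(L_total/10) − 10^(L_bg/10)).
L_src = 10·log₁₀(10^(70.3/10) − 10^(68.5/10)) = 10·log₁₀(3636000) = 65.6 dB SPL.

65.6 dB SPL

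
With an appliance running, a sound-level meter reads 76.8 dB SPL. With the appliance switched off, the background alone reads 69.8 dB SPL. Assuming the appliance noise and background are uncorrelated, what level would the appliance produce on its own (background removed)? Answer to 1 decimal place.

Subtract intensities: L_src = 10·log₁₀(10^(L_total/10) − 10^(L_bg/10)).
L_src = 10·log₁₀(10^(76.8/10) − 10^(69.8/10)) = 10·log₁₀(38310000) = 75.8 dB SPL.

75.8 dB SPL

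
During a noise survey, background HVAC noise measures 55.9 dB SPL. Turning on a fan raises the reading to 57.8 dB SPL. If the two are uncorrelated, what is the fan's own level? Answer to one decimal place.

53.3 dB SPL

Subtract intensities: L_src = 10·log₁₀(10^(L_total/10) − 10^(L_bg/10)).
L_src = 10·log₁₀(10^(57.8/10) − 10^(55.9/10)) = 10·log₁₀(213500) = 53.3 dB SPL.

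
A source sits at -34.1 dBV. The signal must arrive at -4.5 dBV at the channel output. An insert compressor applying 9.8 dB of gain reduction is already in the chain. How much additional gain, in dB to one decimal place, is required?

The required make-up gain is the shortfall in the dB sum.
G = -4.5 − (-34.1) + 9.8 = 39.4 dB.

39.4 dB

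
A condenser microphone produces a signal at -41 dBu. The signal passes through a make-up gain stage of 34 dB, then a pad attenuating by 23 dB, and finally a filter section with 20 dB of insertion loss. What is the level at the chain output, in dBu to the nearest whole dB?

In dB, series stages simply add:
-41 + 34 − 23 − 20 = -50 dBu.

-50 dBu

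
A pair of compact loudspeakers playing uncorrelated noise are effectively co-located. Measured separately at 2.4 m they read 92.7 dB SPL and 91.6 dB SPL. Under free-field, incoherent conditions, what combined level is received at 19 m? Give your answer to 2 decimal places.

77.22 dB SPL

Combined at 2.4 m: 10·log₁₀(10^(92.7/10)+10^(91.6/10)) = 95.195 dB SPL.
Then apply −20·log₁₀(19/2.4) = -17.971 dB → 77.22 dB SPL.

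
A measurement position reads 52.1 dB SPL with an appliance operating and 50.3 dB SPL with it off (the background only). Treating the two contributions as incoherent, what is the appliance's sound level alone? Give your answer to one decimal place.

47.4 dB SPL

Background correction is a power subtraction:
L_src = 10·log₁₀(10^(52.1/10) − 10^(50.3/10)) = 10·log₁₀(55030) = 47.4 dB SPL.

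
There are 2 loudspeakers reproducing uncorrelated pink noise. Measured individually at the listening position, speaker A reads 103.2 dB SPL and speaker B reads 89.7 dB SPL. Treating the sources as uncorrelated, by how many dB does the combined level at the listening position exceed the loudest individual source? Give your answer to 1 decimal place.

Uncorrelated sources add in intensity (power), not in dB.
L_total = 10·log₁₀(10^(103.2/10) + 10^(89.7/10)) = 103.39 dB SPL.
Excess over the loudest (103.2 dB): 103.39 − 103.2 = 0.2 dB.

0.2 dB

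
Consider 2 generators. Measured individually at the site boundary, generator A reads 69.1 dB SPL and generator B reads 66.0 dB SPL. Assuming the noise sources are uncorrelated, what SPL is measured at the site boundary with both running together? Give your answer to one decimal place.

70.8 dB SPL

Incoherent sources sum as intensities:
L_total = 10·log₁₀(10^(69.1/10) + 10^(66.0/10)) = 10·log₁₀(12110000) = 70.8 dB SPL.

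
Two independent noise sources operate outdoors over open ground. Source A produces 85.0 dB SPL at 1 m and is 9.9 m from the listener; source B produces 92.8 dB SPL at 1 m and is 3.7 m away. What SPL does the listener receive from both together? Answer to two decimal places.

81.54 dB SPL

At the listener: L_A = 85.0 − 20·log₁₀(9.9) = 65.087 dB; L_B = 92.8 − 20·log₁₀(3.7) = 81.436 dB.
Combined: 10·log₁₀(10^(65.087/10)+10^(81.436/10)) = 81.54 dB SPL.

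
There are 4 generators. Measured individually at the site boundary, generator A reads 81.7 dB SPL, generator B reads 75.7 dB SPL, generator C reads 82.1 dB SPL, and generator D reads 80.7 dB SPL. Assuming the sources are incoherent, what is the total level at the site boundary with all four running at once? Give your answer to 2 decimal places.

Incoherent sources sum as intensities:
L_total = 10·log₁₀(10^(81.7/10) + 10^(75.7/10) + 10^(82.1/10) + 10^(80.7/10)) = 10·log₁₀(464700000) = 86.67 dB SPL.

86.67 dB SPL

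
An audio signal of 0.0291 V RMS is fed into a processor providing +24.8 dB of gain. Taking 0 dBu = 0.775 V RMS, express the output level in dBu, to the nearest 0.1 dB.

Input level: 20·log₁₀(0.0291/0.775) = -28.51 dBu.
Output: -28.51 + 24.8 = -3.7 dBu.

-3.7 dBu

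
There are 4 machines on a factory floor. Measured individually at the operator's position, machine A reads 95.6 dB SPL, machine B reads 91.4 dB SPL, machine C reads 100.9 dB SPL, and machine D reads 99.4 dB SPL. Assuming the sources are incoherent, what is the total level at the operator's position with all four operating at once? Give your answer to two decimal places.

Incoherent sources sum as intensities:
L_total = 10·log₁₀(10^(95.6/10) + 10^(91.4/10) + 10^(100.9/10) + 10^(99.4/10)) = 10·log₁₀(26023000000) = 104.15 dB SPL.

104.15 dB SPL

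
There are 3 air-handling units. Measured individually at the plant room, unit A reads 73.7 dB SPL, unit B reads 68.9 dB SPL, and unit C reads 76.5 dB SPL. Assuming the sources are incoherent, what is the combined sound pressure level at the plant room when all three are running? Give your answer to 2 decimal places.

78.80 dB SPL

Uncorrelated sources add in intensity (power), not in dB.
L_total = 10·log₁₀(10^(73.7/10) + 10^(68.9/10) + 10^(76.5/10)) = 10·log₁₀(75870000) = 78.80 dB SPL.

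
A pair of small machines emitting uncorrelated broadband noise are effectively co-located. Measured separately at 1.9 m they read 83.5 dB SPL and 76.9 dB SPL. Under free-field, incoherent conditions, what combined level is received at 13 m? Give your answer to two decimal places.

Combined at 1.9 m: 10·log₁₀(10^(83.5/10)+10^(76.9/10)) = 84.359 dB SPL.
Then apply −20·log₁₀(13/1.9) = -16.704 dB → 67.66 dB SPL.

67.66 dB SPL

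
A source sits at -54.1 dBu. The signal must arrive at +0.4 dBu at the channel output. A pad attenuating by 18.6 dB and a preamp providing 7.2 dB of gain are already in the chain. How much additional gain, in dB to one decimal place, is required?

The required make-up gain is the shortfall in the dB sum.
G = +0.4 − (-54.1) + 18.6 − 7.2 = 65.9 dB.

65.9 dB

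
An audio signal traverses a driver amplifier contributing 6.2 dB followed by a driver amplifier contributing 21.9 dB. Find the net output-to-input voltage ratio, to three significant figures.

25.4

Net gain = 6.2 + 21.9 = 28.1 dB.
Voltage ratio = 10^(28.1/20) = 25.4.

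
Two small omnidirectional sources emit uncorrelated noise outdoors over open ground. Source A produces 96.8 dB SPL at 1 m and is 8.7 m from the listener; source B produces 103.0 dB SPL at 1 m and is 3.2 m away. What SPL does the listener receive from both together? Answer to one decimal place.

At the listener: L_A = 96.8 − 20·log₁₀(8.7) = 78.01 dB; L_B = 103.0 − 20·log₁₀(3.2) = 92.90 dB.
Combined: 10·log₁₀(10^(78.01/10)+10^(92.90/10)) = 93.0 dB SPL.

93.0 dB SPL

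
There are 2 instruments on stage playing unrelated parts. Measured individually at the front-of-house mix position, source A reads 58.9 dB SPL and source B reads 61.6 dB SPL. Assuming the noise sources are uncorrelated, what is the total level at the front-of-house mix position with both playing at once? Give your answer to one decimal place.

63.5 dB SPL

Incoherent sources sum as intensities:
L_total = 10·log₁₀(10^(58.9/10) + 10^(61.6/10)) = 10·log₁₀(2222000) = 63.5 dB SPL.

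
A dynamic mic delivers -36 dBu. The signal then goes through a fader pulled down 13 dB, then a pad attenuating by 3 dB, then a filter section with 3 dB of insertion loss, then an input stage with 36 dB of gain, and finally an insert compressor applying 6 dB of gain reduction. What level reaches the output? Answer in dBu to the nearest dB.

-25 dBu

Gain stages sum in dB:
-36 − 13 − 3 − 3 + 36 − 6 = -25 dBu.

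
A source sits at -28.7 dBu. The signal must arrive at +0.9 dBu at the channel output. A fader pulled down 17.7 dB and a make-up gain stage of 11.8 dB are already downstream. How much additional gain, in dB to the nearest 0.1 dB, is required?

35.5 dB

The required make-up gain is the shortfall in the dB sum.
G = +0.9 − (-28.7) + 17.7 − 11.8 = 35.5 dB.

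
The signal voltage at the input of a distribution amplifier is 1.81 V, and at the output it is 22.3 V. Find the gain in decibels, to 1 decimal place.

For a voltage ratio, dB = 20·log₁₀(V₂/V₁).
20·log₁₀(22.3/1.81) = 20·log₁₀(12.32) = 21.8 dB.

21.8 dB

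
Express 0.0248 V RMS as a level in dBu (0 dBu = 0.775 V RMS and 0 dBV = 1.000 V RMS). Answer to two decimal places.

dBu = 20·log₁₀(V / 0.775 V).
20·log₁₀(0.0248/0.775) = -29.90 dBu.

-29.90 dBu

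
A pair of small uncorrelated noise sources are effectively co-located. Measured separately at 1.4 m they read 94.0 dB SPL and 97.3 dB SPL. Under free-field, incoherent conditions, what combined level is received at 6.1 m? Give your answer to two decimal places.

86.18 dB SPL

Combined at 1.4 m: 10·log₁₀(10^(94.0/10)+10^(97.3/10)) = 98.966 dB SPL.
Then apply −20·log₁₀(6.1/1.4) = -12.784 dB → 86.18 dB SPL.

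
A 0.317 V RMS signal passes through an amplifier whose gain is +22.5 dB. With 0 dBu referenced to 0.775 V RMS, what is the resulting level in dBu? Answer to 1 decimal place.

Input level: 20·log₁₀(0.317/0.775) = -7.76 dBu.
Output: -7.76 + 22.5 = +14.7 dBu.

+14.7 dBu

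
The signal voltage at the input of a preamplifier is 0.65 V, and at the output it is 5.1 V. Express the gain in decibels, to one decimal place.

17.9 dB

Voltage ratio → dB uses the 20·log₁₀ form:
20·log₁₀(5.1/0.65) = 20·log₁₀(7.846) = 17.9 dB.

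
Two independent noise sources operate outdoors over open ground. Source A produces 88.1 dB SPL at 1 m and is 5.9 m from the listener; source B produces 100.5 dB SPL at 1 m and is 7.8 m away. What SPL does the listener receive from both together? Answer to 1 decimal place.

83.1 dB SPL

At the listener: L_A = 88.1 − 20·log₁₀(5.9) = 72.68 dB; L_B = 100.5 − 20·log₁₀(7.8) = 82.66 dB.
Combined: 10·log₁₀(10^(72.68/10)+10^(82.66/10)) = 83.1 dB SPL.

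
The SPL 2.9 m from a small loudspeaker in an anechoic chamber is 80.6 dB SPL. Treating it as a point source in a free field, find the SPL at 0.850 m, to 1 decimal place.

Inverse-square spreading gives ΔL = −20·log₁₀(d₂/d₁).
ΔL = −20·log₁₀(0.850/2.9) = 10.66 dB, so L₂ = 80.6 + (10.66) = 91.3 dB SPL.

91.3 dB SPL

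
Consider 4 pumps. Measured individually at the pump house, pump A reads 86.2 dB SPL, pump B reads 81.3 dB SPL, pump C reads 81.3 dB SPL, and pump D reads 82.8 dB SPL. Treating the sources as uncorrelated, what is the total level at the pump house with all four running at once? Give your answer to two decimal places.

89.43 dB SPL

Incoherent sources sum as intensities:
L_total = 10·log₁₀(10^(86.2/10) + 10^(81.3/10) + 10^(81.3/10) + 10^(82.8/10)) = 10·log₁₀(877200000) = 89.43 dB SPL.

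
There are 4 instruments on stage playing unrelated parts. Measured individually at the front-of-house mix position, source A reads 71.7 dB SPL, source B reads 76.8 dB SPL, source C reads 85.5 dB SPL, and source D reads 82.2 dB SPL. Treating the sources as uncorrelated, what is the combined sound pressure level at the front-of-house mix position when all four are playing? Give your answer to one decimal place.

Incoherent sources sum as intensities:
L_total = 10·log₁₀(10^(71.7/10) + 10^(76.8/10) + 10^(85.5/10) + 10^(82.2/10)) = 10·log₁₀(583400000) = 87.7 dB SPL.

87.7 dB SPL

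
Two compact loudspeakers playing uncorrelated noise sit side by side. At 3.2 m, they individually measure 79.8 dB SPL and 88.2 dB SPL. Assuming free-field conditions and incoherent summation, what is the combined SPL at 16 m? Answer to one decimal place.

Combined at 3.2 m: 10·log₁₀(10^(79.8/10)+10^(88.2/10)) = 88.79 dB SPL.
Then apply −20·log₁₀(16/3.2) = -13.98 dB → 74.8 dB SPL.

74.8 dB SPL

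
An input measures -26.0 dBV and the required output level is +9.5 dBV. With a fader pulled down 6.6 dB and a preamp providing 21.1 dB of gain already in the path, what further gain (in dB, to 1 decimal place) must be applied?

The required make-up gain is the shortfall in the dB sum.
G = +9.5 − (-26.0) + 6.6 − 21.1 = 21.0 dB.

21.0 dB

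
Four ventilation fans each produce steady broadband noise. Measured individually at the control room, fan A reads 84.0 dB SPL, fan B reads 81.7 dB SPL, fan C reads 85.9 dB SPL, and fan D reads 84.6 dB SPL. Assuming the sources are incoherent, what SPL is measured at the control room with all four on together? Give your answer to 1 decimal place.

90.3 dB SPL

Uncorrelated sources add in intensity (power), not in dB.
L_total = 10·log₁₀(10^(84.0/10) + 10^(81.7/10) + 10^(85.9/10) + 10^(84.6/10)) = 10·log₁₀(1077000000) = 90.3 dB SPL.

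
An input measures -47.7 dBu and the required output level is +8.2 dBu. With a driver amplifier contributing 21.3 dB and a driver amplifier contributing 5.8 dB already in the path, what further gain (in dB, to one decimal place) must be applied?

28.8 dB

The required make-up gain is the shortfall in the dB sum.
G = +8.2 − (-47.7) − 21.3 − 5.8 = 28.8 dB.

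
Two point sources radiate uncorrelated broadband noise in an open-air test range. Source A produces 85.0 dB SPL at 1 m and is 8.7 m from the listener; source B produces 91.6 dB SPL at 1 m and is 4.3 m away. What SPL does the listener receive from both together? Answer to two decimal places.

79.16 dB SPL

At the listener: L_A = 85.0 − 20·log₁₀(8.7) = 66.210 dB; L_B = 91.6 − 20·log₁₀(4.3) = 78.931 dB.
Combined: 10·log₁₀(10^(66.210/10)+10^(78.931/10)) = 79.16 dB SPL.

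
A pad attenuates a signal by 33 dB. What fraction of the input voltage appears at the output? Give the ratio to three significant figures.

0.0224

Voltage ratio = 10^(dB/20).
10^(-33/20) = 10^(-1.650) = 0.0224.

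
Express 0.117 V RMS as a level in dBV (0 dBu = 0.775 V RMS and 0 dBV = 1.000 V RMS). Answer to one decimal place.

dBV = 20·log₁₀(V / 1.000 V).
20·log₁₀(0.117/1.000) = -18.6 dBV.

-18.6 dBV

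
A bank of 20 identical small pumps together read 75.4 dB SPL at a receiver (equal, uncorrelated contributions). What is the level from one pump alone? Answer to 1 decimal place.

62.4 dB SPL

20 equal incoherent sources add 10·log₁₀(20) = 13.01 dB over one source.
L_one = 75.4 − 13.01 = 62.4 dB SPL.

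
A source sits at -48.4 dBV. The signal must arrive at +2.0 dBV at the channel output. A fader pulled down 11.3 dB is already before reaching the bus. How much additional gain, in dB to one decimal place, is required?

The required make-up gain is the shortfall in the dB sum.
G = +2.0 − (-48.4) + 11.3 = 61.7 dB.

61.7 dB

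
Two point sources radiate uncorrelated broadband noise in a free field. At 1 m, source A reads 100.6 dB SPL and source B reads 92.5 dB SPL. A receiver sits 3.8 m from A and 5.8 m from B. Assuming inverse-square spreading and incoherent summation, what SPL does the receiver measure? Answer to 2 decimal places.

At the listener: L_A = 100.6 − 20·log₁₀(3.8) = 89.004 dB; L_B = 92.5 − 20·log₁₀(5.8) = 77.231 dB.
Combined: 10·log₁₀(10^(89.004/10)+10^(77.231/10)) = 89.28 dB SPL.

89.28 dB SPL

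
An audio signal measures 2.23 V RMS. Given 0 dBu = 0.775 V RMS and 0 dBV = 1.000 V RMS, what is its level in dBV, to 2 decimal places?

+6.97 dBV

dBV = 20·log₁₀(V / 1.000 V).
20·log₁₀(2.23/1.000) = +6.97 dBV.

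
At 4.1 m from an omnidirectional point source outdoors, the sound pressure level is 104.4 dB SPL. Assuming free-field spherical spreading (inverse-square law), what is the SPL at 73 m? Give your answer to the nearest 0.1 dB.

Free-field point source: level drops by 20·log₁₀ of the distance ratio.
ΔL = −20·log₁₀(73/4.1) = -25.01 dB, so L₂ = 104.4 + (-25.01) = 79.4 dB SPL.

79.4 dB SPL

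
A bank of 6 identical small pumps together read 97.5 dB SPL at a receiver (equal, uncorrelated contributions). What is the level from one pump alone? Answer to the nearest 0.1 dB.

6 equal incoherent sources add 10·log₁₀(6) = 7.78 dB over one source.
L_one = 97.5 − 7.78 = 89.7 dB SPL.

89.7 dB SPL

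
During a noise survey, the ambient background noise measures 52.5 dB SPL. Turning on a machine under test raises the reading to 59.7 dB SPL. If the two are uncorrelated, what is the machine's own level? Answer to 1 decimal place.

58.8 dB SPL

Subtract intensities: L_src = 10·log₁₀(10^(L_total/10) − 10^(L_bg/10)).
L_src = 10·log₁₀(10^(59.7/10) − 10^(52.5/10)) = 10·log₁₀(755400) = 58.8 dB SPL.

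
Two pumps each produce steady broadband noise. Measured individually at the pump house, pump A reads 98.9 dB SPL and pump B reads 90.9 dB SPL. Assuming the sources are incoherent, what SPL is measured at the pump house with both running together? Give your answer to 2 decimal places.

99.54 dB SPL

Incoherent sources sum as intensities:
L_total = 10·log₁₀(10^(98.9/10) + 10^(90.9/10)) = 10·log₁₀(8993000000) = 99.54 dB SPL.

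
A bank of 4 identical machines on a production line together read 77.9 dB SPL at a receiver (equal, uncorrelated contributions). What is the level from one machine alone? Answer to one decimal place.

4 equal incoherent sources add 10·log₁₀(4) = 6.02 dB over one source.
L_one = 77.9 − 6.02 = 71.9 dB SPL.

71.9 dB SPL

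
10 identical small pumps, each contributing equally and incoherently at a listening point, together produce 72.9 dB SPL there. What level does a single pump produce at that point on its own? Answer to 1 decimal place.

10 equal incoherent sources add 10·log₁₀(10) = 10.00 dB over one source.
L_one = 72.9 − 10.00 = 62.9 dB SPL.

62.9 dB SPL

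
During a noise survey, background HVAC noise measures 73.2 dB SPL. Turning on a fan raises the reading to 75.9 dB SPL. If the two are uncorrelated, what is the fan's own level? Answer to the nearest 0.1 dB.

Background correction is a power subtraction:
L_src = 10·log₁₀(10^(75.9/10) − 10^(73.2/10)) = 10·log₁₀(18010000) = 72.6 dB SPL.

72.6 dB SPL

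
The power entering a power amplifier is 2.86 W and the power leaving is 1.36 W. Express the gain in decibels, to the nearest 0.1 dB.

Power ratio → dB uses the 10·log₁₀ form:
10·log₁₀(1.36/2.86) = 10·log₁₀(0.4755) = -3.2 dB.

-3.2 dB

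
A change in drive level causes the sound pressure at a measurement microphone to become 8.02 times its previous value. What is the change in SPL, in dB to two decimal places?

Sound pressure is an amplitude quantity: ΔL = 20·log₁₀(p₂/p₁).
20·log₁₀(8.02) = 18.08 dB.

18.08 dB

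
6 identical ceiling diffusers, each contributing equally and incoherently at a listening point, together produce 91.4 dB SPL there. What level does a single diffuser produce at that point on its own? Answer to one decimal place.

83.6 dB SPL

6 equal incoherent sources add 10·log₁₀(6) = 7.78 dB over one source.
L_one = 91.4 − 7.78 = 83.6 dB SPL.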